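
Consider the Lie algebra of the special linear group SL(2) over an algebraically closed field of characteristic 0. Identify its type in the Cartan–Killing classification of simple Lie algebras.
This is sl(2), which has dimension 2^2 - 1 = 3 and rank 2 - 1 = 1 (a Cartan subalgebra is the diagonal traceless matrices). In the classification of classical Lie algebras, the special linear algebra sl(n+1) has type A_n; here n = 1, so the Dynkin diagram is a chain of 1 nodes with single edges (A_1). Hence the type is A_1.

A1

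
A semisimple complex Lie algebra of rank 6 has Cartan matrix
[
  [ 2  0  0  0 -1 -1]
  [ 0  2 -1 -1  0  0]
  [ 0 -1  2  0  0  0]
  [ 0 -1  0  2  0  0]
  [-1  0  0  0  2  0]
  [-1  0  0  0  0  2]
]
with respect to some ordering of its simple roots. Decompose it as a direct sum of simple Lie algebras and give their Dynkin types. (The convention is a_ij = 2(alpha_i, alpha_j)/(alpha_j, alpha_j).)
A_3 + A_3

The diagram associated to this matrix has two connected components: the simple roots {alpha_2, alpha_3, alpha_4} form a chain of 3 nodes with single edges (A_3), and {alpha_1, alpha_5, alpha_6} form a chain of 3 nodes with single edges (A_3). A semisimple Lie algebra decomposes uniquely as the direct sum of simple ideals, one per connected component of its Dynkin diagram, so g ≅ A_3 ⊕ A_3 (dimension 15 + 15 = 30).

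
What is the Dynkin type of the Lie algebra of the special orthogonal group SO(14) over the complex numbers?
D7

This is so(14) with 14 even, which has dimension 14(14-1)/2 = 91 and rank 14/2 = 7. In the classification of classical Lie algebras, the orthogonal algebra so(2n) in an even number of variables has type D_n; here n = 7, so the Dynkin diagram is a chain of 5 nodes with a fork of two nodes at one end (D_7). Hence the type is D_7.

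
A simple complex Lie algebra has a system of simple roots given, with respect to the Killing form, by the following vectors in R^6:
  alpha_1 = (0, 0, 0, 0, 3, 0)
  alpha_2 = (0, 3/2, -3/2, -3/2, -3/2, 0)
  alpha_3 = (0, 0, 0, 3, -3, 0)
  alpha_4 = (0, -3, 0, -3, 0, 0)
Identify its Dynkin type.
F4

Compute the Cartan integers a_ij = 2(alpha_i, alpha_j)/(alpha_j, alpha_j); the resulting 4x4 Cartan matrix is
[[2, -1, -1, 0], [-1, 2, 0, 0], [-2, 0, 2, -1], [0, 0, -1, 2]].
The roots have two lengths (squared-length ratio 2:1); the short ones are alpha_{1,2}. The associated Dynkin diagram is a chain of 4 nodes with a double edge between the middle two (F_4), so the type is F_4.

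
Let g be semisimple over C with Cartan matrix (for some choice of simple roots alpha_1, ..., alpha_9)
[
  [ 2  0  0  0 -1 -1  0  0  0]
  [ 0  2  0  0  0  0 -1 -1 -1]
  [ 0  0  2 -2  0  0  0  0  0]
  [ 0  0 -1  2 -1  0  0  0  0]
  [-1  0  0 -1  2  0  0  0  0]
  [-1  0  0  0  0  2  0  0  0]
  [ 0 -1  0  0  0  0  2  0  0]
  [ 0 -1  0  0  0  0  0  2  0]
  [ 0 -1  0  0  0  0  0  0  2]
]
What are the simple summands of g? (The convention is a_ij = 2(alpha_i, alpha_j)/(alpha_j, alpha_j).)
C_5 (sp(10)) ⊕ D_4 (so(8))

The diagram associated to this matrix has two connected components: the simple roots {alpha_1, alpha_3, alpha_4, alpha_5, alpha_6} form a chain of 5 nodes with a double edge at one end; the terminal node there is the unique long simple root (C_5), and {alpha_2, alpha_7, alpha_8, alpha_9} form a chain of 2 nodes with a fork of two nodes at one end (D_4). A semisimple Lie algebra decomposes uniquely as the direct sum of simple ideals, one per connected component of its Dynkin diagram, so g ≅ C_5 ⊕ D_4 (dimension 55 + 28 = 83).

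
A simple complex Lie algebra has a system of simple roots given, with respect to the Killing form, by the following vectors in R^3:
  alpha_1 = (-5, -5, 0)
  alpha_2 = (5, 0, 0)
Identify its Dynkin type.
Compute the Cartan integers a_ij = 2(alpha_i, alpha_j)/(alpha_j, alpha_j); the resulting 2x2 Cartan matrix is
[[2, -2], [-1, 2]].
The roots have two lengths (squared-length ratio 2:1); the short ones are alpha_{2}. The associated Dynkin diagram is a chain of 2 nodes with a double edge at one end; the terminal node there is the unique short simple root (B_2), so the type is B_2 (the algebra so(5)).

B_2 (so(5))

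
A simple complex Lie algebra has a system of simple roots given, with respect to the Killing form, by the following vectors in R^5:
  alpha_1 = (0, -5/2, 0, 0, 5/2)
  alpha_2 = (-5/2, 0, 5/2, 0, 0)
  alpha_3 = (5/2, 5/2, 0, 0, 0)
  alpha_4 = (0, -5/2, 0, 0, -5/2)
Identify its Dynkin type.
D_4 (so(8))

Compute the Cartan integers a_ij = 2(alpha_i, alpha_j)/(alpha_j, alpha_j); the resulting 4x4 Cartan matrix is
[[2, 0, -1, 0], [0, 2, -1, 0], [-1, -1, 2, -1], [0, 0, -1, 2]].
All simple roots have the same length, so the diagram is simply laced. The associated Dynkin diagram is a chain of 2 nodes with a fork of two nodes at one end (D_4), so the type is D_4 (the algebra so(8)).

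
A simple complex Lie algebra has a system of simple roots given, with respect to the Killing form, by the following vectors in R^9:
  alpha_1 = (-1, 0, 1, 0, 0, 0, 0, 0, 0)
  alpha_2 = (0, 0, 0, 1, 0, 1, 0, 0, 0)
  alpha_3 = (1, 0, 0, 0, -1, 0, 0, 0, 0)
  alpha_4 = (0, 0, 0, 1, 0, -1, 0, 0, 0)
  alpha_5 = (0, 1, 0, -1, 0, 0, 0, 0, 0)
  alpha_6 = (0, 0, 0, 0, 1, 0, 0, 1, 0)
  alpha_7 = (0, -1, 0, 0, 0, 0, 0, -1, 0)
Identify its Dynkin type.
Compute the Cartan integers a_ij = 2(alpha_i, alpha_j)/(alpha_j, alpha_j); the resulting 7x7 Cartan matrix is
[[2, 0, -1, 0, 0, 0, 0], [0, 2, 0, 0, -1, 0, 0], [-1, 0, 2, 0, 0, -1, 0], [0, 0, 0, 2, -1, 0, 0], [0, -1, 0, -1, 2, 0, -1], [0, 0, -1, 0, 0, 2, -1], [0, 0, 0, 0, -1, -1, 2]].
All simple roots have the same length, so the diagram is simply laced. The associated Dynkin diagram is a chain of 5 nodes with a fork of two nodes at one end (D_7), so the type is D_7 (the algebra so(14)).

D_7 (so(14))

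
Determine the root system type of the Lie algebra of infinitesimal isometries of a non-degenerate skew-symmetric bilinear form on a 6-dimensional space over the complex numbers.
C_3

This is sp(6), which has dimension 6(6+1)/2 = 21 and rank 6/2 = 3. In the classification of classical Lie algebras, the symplectic algebra sp(2n) has type C_n; here n = 3, so the Dynkin diagram is a chain of 3 nodes with a double edge at one end; the terminal node there is the unique long simple root (C_3). Hence the type is C_3.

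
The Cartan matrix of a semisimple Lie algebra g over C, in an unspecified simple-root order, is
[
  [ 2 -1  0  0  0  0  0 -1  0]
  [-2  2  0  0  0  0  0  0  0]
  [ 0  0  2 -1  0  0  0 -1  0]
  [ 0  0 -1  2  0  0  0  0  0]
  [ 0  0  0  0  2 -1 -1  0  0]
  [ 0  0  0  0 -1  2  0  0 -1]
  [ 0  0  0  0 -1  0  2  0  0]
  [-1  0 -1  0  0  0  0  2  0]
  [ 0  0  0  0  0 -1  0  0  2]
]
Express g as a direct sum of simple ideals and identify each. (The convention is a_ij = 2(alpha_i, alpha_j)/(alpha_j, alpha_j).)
The diagram associated to this matrix has two connected components: the simple roots {alpha_5, alpha_6, alpha_7, alpha_9} form a chain of 4 nodes with single edges (A_4), and {alpha_1, alpha_2, alpha_3, alpha_4, alpha_8} form a chain of 5 nodes with a double edge at one end; the terminal node there is the unique long simple root (C_5). A semisimple Lie algebra decomposes uniquely as the direct sum of simple ideals, one per connected component of its Dynkin diagram, so g ≅ A_4 ⊕ C_5 (dimension 24 + 55 = 79).

A4 + C5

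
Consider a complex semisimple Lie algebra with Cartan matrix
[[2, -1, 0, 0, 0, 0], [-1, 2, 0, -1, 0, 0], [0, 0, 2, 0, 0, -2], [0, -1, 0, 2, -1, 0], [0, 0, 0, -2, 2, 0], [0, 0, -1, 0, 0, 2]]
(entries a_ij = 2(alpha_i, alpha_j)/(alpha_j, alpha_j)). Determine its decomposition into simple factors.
B_2 + C_4

The diagram associated to this matrix has two connected components: the simple roots {alpha_3, alpha_6} form a chain of 2 nodes with a double edge at one end; the terminal node there is the unique short simple root (B_2), and {alpha_1, alpha_2, alpha_4, alpha_5} form a chain of 4 nodes with a double edge at one end; the terminal node there is the unique long simple root (C_4). A semisimple Lie algebra decomposes uniquely as the direct sum of simple ideals, one per connected component of its Dynkin diagram, so g ≅ B_2 ⊕ C_4 (dimension 10 + 36 = 46).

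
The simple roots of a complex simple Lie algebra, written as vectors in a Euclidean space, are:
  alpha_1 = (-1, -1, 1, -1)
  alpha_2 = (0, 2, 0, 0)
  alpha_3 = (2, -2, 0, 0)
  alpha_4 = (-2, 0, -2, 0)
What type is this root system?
Compute the Cartan integers a_ij = 2(alpha_i, alpha_j)/(alpha_j, alpha_j); the resulting 4x4 Cartan matrix is
[[2, -1, 0, 0], [-1, 2, -1, 0], [0, -2, 2, -1], [0, 0, -1, 2]].
The roots have two lengths (squared-length ratio 2:1); the short ones are alpha_{1,2}. The associated Dynkin diagram is a chain of 4 nodes with a double edge between the middle two (F_4), so the type is F_4.

type F_4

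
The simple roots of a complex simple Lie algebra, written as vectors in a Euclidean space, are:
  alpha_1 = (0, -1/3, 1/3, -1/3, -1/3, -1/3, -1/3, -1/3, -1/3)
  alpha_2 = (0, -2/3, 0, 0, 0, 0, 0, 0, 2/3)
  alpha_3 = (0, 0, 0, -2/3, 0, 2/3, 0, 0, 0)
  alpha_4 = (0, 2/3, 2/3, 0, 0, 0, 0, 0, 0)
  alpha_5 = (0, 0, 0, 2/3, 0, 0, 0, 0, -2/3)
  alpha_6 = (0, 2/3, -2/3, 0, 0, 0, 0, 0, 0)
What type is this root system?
Compute the Cartan integers a_ij = 2(alpha_i, alpha_j)/(alpha_j, alpha_j); the resulting 6x6 Cartan matrix is
[[2, 0, 0, 0, 0, -1], [0, 2, 0, -1, -1, -1], [0, 0, 2, 0, -1, 0], [0, -1, 0, 2, 0, 0], [0, -1, -1, 0, 2, 0], [-1, -1, 0, 0, 0, 2]].
All simple roots have the same length, so the diagram is simply laced. The associated Dynkin diagram is a chain of 5 nodes with one extra node attached to the third node from one end (E_6), so the type is E_6.

E_6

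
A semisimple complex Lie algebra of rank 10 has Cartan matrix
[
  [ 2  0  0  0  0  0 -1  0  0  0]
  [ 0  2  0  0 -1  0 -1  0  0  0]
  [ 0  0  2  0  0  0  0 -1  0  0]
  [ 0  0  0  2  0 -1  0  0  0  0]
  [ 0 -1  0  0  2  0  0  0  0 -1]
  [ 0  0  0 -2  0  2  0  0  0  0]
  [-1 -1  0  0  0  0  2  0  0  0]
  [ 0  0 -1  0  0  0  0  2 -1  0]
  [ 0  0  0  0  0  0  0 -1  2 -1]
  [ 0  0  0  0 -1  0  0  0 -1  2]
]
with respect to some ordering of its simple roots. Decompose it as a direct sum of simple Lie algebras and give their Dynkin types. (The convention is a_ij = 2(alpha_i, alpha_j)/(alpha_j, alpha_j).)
type A_8 + type B_2

The diagram associated to this matrix has two connected components: the simple roots {alpha_1, alpha_2, alpha_3, alpha_5, alpha_7, alpha_8, alpha_9, alpha_10} form a chain of 8 nodes with single edges (A_8), and {alpha_4, alpha_6} form a chain of 2 nodes with a double edge at one end; the terminal node there is the unique short simple root (B_2). A semisimple Lie algebra decomposes uniquely as the direct sum of simple ideals, one per connected component of its Dynkin diagram, so g ≅ A_8 ⊕ B_2 (dimension 80 + 10 = 90).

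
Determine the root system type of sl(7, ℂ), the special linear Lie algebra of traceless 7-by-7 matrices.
A_6 (sl(7))

This is sl(7), which has dimension 7^2 - 1 = 48 and rank 7 - 1 = 6 (a Cartan subalgebra is the diagonal traceless matrices). In the classification of classical Lie algebras, the special linear algebra sl(n+1) has type A_n; here n = 6, so the Dynkin diagram is a chain of 6 nodes with single edges (A_6). Hence the type is A_6.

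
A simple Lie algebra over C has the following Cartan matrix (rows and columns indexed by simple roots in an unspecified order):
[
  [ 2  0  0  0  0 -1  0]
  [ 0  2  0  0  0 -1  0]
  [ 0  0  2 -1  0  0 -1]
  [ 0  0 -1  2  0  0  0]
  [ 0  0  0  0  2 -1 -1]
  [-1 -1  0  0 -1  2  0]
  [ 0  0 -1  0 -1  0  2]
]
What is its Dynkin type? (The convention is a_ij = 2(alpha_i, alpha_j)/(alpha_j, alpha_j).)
The matrix has rank 7 with 2's on the diagonal. Reading the off-diagonal entries as Dynkin edges (a single edge where a_ij = a_ji = -1; a double or triple edge where a_ij * a_ji = 2 or 3), the diagram is a chain of 5 nodes with a fork of two nodes at one end (D_7). One simple-root ordering that puts it in standard form is (alpha_4, alpha_3, alpha_7, alpha_5, alpha_6, alpha_2, alpha_1). So the algebra is type D_7, i.e. so(14).

D7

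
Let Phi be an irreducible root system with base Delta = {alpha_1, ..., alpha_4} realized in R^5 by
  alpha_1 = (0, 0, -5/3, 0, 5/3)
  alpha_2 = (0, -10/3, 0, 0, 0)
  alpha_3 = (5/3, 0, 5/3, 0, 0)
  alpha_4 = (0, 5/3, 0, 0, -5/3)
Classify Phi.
C_4

Compute the Cartan integers a_ij = 2(alpha_i, alpha_j)/(alpha_j, alpha_j); the resulting 4x4 Cartan matrix is
[[2, 0, -1, -1], [0, 2, 0, -2], [-1, 0, 2, 0], [-1, -1, 0, 2]].
The roots have two lengths (squared-length ratio 2:1); the short ones are alpha_{1,3,4}. The associated Dynkin diagram is a chain of 4 nodes with a double edge at one end; the terminal node there is the unique long simple root (C_4), so the type is C_4 (the algebra sp(8)).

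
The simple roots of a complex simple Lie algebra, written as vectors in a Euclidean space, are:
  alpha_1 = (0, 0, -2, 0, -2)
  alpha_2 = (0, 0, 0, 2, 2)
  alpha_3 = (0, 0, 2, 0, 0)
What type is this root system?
B_3 (so(7))

Compute the Cartan integers a_ij = 2(alpha_i, alpha_j)/(alpha_j, alpha_j); the resulting 3x3 Cartan matrix is
[[2, -1, -2], [-1, 2, 0], [-1, 0, 2]].
The roots have two lengths (squared-length ratio 2:1); the short ones are alpha_{3}. The associated Dynkin diagram is a chain of 3 nodes with a double edge at one end; the terminal node there is the unique short simple root (B_3), so the type is B_3 (the algebra so(7)).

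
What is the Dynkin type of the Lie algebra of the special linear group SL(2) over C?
This is sl(2), which has dimension 2^2 - 1 = 3 and rank 2 - 1 = 1 (a Cartan subalgebra is the diagonal traceless matrices). In the classification of classical Lie algebras, the special linear algebra sl(n+1) has type A_n; here n = 1, so the Dynkin diagram is a chain of 1 nodes with single edges (A_1). Hence the type is A_1.

A_1 (sl(2))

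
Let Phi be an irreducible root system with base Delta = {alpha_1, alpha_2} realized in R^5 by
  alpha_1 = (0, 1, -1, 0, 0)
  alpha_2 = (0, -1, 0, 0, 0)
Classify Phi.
B_2 (so(5))

Compute the Cartan integers a_ij = 2(alpha_i, alpha_j)/(alpha_j, alpha_j); the resulting 2x2 Cartan matrix is
[[2, -2], [-1, 2]].
The roots have two lengths (squared-length ratio 2:1); the short ones are alpha_{2}. The associated Dynkin diagram is a chain of 2 nodes with a double edge at one end; the terminal node there is the unique short simple root (B_2), so the type is B_2 (the algebra so(5)).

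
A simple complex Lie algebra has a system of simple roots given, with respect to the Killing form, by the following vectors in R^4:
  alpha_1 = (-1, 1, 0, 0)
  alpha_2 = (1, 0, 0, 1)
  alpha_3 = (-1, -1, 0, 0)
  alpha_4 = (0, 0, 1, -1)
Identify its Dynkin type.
type D_4

Compute the Cartan integers a_ij = 2(alpha_i, alpha_j)/(alpha_j, alpha_j); the resulting 4x4 Cartan matrix is
[[2, -1, 0, 0], [-1, 2, -1, -1], [0, -1, 2, 0], [0, -1, 0, 2]].
All simple roots have the same length, so the diagram is simply laced. The associated Dynkin diagram is a chain of 2 nodes with a fork of two nodes at one end (D_4), so the type is D_4 (the algebra so(8)).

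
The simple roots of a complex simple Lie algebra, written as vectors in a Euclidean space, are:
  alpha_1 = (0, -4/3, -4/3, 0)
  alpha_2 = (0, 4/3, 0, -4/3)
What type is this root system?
type A_2

Compute the Cartan integers a_ij = 2(alpha_i, alpha_j)/(alpha_j, alpha_j); the resulting 2x2 Cartan matrix is
[[2, -1], [-1, 2]].
All simple roots have the same length, so the diagram is simply laced. The associated Dynkin diagram is a chain of 2 nodes with single edges (A_2), so the type is A_2 (the algebra sl(3)).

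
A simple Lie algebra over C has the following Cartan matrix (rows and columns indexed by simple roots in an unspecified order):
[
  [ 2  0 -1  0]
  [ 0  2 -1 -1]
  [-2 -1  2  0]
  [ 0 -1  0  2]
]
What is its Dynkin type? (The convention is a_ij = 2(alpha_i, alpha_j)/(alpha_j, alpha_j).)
The matrix has rank 4 with 2's on the diagonal. Reading the off-diagonal entries as Dynkin edges (a single edge where a_ij = a_ji = -1; a double or triple edge where a_ij * a_ji = 2 or 3), the diagram is a chain of 4 nodes with a double edge at one end; the terminal node there is the unique short simple root (B_4). One simple-root ordering that puts it in standard form is (alpha_4, alpha_2, alpha_3, alpha_1). So the algebra is type B_4, i.e. so(9).

B_4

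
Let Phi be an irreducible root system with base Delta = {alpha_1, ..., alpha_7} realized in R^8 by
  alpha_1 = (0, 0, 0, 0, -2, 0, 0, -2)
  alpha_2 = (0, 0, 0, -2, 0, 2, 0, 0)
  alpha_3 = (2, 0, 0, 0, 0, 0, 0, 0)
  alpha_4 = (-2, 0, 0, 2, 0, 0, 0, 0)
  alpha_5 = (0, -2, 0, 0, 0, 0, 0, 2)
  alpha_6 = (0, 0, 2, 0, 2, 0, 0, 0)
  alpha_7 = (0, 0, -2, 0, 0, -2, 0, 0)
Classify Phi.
B_7 (so(15))

Compute the Cartan integers a_ij = 2(alpha_i, alpha_j)/(alpha_j, alpha_j); the resulting 7x7 Cartan matrix is
[[2, 0, 0, 0, -1, -1, 0], [0, 2, 0, -1, 0, 0, -1], [0, 0, 2, -1, 0, 0, 0], [0, -1, -2, 2, 0, 0, 0], [-1, 0, 0, 0, 2, 0, 0], [-1, 0, 0, 0, 0, 2, -1], [0, -1, 0, 0, 0, -1, 2]].
The roots have two lengths (squared-length ratio 2:1); the short ones are alpha_{3}. The associated Dynkin diagram is a chain of 7 nodes with a double edge at one end; the terminal node there is the unique short simple root (B_7), so the type is B_7 (the algebra so(15)).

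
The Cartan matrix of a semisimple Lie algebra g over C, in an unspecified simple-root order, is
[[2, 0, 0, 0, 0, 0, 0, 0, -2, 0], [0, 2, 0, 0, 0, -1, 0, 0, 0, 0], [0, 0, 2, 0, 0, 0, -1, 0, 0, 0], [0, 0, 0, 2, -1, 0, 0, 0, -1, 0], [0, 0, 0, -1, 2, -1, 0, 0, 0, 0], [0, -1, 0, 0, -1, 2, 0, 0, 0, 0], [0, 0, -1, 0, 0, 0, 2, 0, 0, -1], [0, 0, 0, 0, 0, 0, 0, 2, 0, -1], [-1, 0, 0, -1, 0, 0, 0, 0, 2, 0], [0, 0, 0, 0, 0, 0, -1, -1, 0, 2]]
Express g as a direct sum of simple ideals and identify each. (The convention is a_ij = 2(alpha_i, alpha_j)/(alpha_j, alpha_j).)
The diagram associated to this matrix has two connected components: the simple roots {alpha_3, alpha_7, alpha_8, alpha_10} form a chain of 4 nodes with single edges (A_4), and {alpha_1, alpha_2, alpha_4, alpha_5, alpha_6, alpha_9} form a chain of 6 nodes with a double edge at one end; the terminal node there is the unique long simple root (C_6). A semisimple Lie algebra decomposes uniquely as the direct sum of simple ideals, one per connected component of its Dynkin diagram, so g ≅ A_4 ⊕ C_6 (dimension 24 + 78 = 102).

A4 ⊕ C6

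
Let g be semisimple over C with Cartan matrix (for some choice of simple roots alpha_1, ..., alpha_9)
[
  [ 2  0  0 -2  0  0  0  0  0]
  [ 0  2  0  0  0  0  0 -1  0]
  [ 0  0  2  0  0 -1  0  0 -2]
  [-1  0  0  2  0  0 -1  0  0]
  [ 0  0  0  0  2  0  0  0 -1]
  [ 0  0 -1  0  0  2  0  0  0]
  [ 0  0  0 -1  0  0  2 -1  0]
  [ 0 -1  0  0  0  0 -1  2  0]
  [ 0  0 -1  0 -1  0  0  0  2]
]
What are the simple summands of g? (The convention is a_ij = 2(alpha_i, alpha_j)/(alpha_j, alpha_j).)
The diagram associated to this matrix has two connected components: the simple roots {alpha_1, alpha_2, alpha_4, alpha_7, alpha_8} form a chain of 5 nodes with a double edge at one end; the terminal node there is the unique long simple root (C_5), and {alpha_3, alpha_5, alpha_6, alpha_9} form a chain of 4 nodes with a double edge between the middle two (F_4). A semisimple Lie algebra decomposes uniquely as the direct sum of simple ideals, one per connected component of its Dynkin diagram, so g ≅ C_5 ⊕ F_4 (dimension 55 + 52 = 107).

type C_5 + type F_4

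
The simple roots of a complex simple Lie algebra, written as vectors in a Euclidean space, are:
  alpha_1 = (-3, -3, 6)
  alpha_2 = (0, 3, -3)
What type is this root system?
Compute the Cartan integers a_ij = 2(alpha_i, alpha_j)/(alpha_j, alpha_j); the resulting 2x2 Cartan matrix is
[[2, -3], [-1, 2]].
The roots have two lengths (squared-length ratio 3:1); the short ones are alpha_{2}. The associated Dynkin diagram is two nodes joined by a triple edge (G_2), so the type is G_2.

G2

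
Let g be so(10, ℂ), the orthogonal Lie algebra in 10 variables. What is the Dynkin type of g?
This is so(10) with 10 even, which has dimension 10(10-1)/2 = 45 and rank 10/2 = 5. In the classification of classical Lie algebras, the orthogonal algebra so(2n) in an even number of variables has type D_n; here n = 5, so the Dynkin diagram is a chain of 3 nodes with a fork of two nodes at one end (D_5). Hence the type is D_5.

type D_5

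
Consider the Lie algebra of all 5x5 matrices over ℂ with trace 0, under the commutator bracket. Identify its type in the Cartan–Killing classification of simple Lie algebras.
A_4 (sl(5))

This is sl(5), which has dimension 5^2 - 1 = 24 and rank 5 - 1 = 4 (a Cartan subalgebra is the diagonal traceless matrices). In the classification of classical Lie algebras, the special linear algebra sl(n+1) has type A_n; here n = 4, so the Dynkin diagram is a chain of 4 nodes with single edges (A_4). Hence the type is A_4.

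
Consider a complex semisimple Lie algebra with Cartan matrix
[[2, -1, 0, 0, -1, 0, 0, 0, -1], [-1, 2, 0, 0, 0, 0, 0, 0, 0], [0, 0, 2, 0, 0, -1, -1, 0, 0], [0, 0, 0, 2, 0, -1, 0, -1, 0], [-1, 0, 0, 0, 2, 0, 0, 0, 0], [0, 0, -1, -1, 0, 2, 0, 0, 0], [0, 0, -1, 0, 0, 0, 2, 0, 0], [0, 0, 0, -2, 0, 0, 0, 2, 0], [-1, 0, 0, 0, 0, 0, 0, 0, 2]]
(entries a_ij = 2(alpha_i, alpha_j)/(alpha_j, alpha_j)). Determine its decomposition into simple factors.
C_5 (sp(10)) ⊕ D_4 (so(8))

The diagram associated to this matrix has two connected components: the simple roots {alpha_3, alpha_4, alpha_6, alpha_7, alpha_8} form a chain of 5 nodes with a double edge at one end; the terminal node there is the unique long simple root (C_5), and {alpha_1, alpha_2, alpha_5, alpha_9} form a chain of 2 nodes with a fork of two nodes at one end (D_4). A semisimple Lie algebra decomposes uniquely as the direct sum of simple ideals, one per connected component of its Dynkin diagram, so g ≅ C_5 ⊕ D_4 (dimension 55 + 28 = 83).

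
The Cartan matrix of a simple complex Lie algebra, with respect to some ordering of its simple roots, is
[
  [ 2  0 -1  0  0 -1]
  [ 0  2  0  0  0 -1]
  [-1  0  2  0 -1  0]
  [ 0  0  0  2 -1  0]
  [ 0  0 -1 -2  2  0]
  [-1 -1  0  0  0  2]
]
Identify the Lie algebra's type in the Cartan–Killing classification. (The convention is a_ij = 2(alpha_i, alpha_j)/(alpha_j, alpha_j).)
The matrix has rank 6 with 2's on the diagonal. Reading the off-diagonal entries as Dynkin edges (a single edge where a_ij = a_ji = -1; a double or triple edge where a_ij * a_ji = 2 or 3), the diagram is a chain of 6 nodes with a double edge at one end; the terminal node there is the unique short simple root (B_6). One simple-root ordering that puts it in standard form is (alpha_2, alpha_6, alpha_1, alpha_3, alpha_5, alpha_4). So the algebra is type B_6, i.e. so(13).

type B_6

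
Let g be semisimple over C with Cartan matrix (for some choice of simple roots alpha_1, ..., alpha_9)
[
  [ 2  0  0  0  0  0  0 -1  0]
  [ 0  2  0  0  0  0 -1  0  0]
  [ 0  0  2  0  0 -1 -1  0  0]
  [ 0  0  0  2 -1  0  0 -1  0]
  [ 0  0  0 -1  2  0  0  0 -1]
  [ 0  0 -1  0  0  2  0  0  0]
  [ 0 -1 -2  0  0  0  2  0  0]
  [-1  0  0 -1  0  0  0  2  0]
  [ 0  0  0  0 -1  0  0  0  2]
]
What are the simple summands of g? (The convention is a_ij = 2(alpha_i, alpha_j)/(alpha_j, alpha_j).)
A_5 (sl(6)) + F_4

The diagram associated to this matrix has two connected components: the simple roots {alpha_1, alpha_4, alpha_5, alpha_8, alpha_9} form a chain of 5 nodes with single edges (A_5), and {alpha_2, alpha_3, alpha_6, alpha_7} form a chain of 4 nodes with a double edge between the middle two (F_4). A semisimple Lie algebra decomposes uniquely as the direct sum of simple ideals, one per connected component of its Dynkin diagram, so g ≅ A_5 ⊕ F_4 (dimension 35 + 52 = 87).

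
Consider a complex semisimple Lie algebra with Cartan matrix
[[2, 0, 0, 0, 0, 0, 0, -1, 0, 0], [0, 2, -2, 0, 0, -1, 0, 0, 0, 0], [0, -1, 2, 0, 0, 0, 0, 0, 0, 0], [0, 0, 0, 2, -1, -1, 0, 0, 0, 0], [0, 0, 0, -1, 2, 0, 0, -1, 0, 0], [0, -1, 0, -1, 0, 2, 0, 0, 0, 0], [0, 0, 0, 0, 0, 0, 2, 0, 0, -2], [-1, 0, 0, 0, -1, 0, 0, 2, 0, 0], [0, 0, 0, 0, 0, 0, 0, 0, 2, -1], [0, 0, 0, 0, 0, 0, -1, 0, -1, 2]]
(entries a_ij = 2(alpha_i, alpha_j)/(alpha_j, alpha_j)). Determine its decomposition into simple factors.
B7 ⊕ C3

The diagram associated to this matrix has two connected components: the simple roots {alpha_1, alpha_2, alpha_3, alpha_4, alpha_5, alpha_6, alpha_8} form a chain of 7 nodes with a double edge at one end; the terminal node there is the unique short simple root (B_7), and {alpha_7, alpha_9, alpha_10} form a chain of 3 nodes with a double edge at one end; the terminal node there is the unique long simple root (C_3). A semisimple Lie algebra decomposes uniquely as the direct sum of simple ideals, one per connected component of its Dynkin diagram, so g ≅ B_7 ⊕ C_3 (dimension 105 + 21 = 126).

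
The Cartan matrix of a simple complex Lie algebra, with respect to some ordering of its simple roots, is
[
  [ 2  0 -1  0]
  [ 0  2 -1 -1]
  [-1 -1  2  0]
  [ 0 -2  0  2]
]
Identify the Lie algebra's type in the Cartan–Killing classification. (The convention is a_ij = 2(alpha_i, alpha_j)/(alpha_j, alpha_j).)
C4

The matrix has rank 4 with 2's on the diagonal. Reading the off-diagonal entries as Dynkin edges (a single edge where a_ij = a_ji = -1; a double or triple edge where a_ij * a_ji = 2 or 3), the diagram is a chain of 4 nodes with a double edge at one end; the terminal node there is the unique long simple root (C_4). One simple-root ordering that puts it in standard form is (alpha_1, alpha_3, alpha_2, alpha_4). So the algebra is type C_4, i.e. sp(8).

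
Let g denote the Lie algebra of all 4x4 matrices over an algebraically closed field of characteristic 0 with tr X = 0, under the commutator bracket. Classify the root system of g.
A_3

This is sl(4), which has dimension 4^2 - 1 = 15 and rank 4 - 1 = 3 (a Cartan subalgebra is the diagonal traceless matrices). In the classification of classical Lie algebras, the special linear algebra sl(n+1) has type A_n; here n = 3, so the Dynkin diagram is a chain of 3 nodes with single edges (A_3). Hence the type is A_3.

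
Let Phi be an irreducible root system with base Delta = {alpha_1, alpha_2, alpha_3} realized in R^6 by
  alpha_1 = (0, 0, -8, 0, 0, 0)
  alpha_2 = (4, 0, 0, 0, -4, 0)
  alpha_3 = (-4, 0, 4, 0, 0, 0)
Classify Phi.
type C_3

Compute the Cartan integers a_ij = 2(alpha_i, alpha_j)/(alpha_j, alpha_j); the resulting 3x3 Cartan matrix is
[[2, 0, -2], [0, 2, -1], [-1, -1, 2]].
The roots have two lengths (squared-length ratio 2:1); the short ones are alpha_{2,3}. The associated Dynkin diagram is a chain of 3 nodes with a double edge at one end; the terminal node there is the unique long simple root (C_3), so the type is C_3 (the algebra sp(6)).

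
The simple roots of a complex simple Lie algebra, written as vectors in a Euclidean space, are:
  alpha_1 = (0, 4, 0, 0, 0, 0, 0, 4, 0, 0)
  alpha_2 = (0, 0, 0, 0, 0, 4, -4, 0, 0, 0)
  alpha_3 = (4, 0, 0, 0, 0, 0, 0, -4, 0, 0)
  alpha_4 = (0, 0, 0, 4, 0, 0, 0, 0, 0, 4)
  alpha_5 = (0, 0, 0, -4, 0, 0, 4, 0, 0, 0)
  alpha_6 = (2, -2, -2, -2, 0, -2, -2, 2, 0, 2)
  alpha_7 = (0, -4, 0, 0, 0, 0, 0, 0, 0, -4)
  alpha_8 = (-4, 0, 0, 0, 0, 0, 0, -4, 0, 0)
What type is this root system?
E_8

Compute the Cartan integers a_ij = 2(alpha_i, alpha_j)/(alpha_j, alpha_j); the resulting 8x8 Cartan matrix is
[[2, 0, -1, 0, 0, 0, -1, -1], [0, 2, 0, 0, -1, 0, 0, 0], [-1, 0, 2, 0, 0, 0, 0, 0], [0, 0, 0, 2, -1, 0, -1, 0], [0, -1, 0, -1, 2, 0, 0, 0], [0, 0, 0, 0, 0, 2, 0, -1], [-1, 0, 0, -1, 0, 0, 2, 0], [-1, 0, 0, 0, 0, -1, 0, 2]].
All simple roots have the same length, so the diagram is simply laced. The associated Dynkin diagram is a chain of 7 nodes with one extra node attached to the third node from one end (E_8), so the type is E_8.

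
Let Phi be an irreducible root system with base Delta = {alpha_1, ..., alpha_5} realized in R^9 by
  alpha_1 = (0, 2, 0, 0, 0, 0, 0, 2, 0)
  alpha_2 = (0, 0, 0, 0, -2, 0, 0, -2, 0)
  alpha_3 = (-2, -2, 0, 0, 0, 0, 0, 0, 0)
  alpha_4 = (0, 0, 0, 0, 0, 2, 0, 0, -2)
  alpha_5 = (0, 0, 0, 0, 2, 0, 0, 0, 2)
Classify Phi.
A_5

Compute the Cartan integers a_ij = 2(alpha_i, alpha_j)/(alpha_j, alpha_j); the resulting 5x5 Cartan matrix is
[[2, -1, -1, 0, 0], [-1, 2, 0, 0, -1], [-1, 0, 2, 0, 0], [0, 0, 0, 2, -1], [0, -1, 0, -1, 2]].
All simple roots have the same length, so the diagram is simply laced. The associated Dynkin diagram is a chain of 5 nodes with single edges (A_5), so the type is A_5 (the algebra sl(6)).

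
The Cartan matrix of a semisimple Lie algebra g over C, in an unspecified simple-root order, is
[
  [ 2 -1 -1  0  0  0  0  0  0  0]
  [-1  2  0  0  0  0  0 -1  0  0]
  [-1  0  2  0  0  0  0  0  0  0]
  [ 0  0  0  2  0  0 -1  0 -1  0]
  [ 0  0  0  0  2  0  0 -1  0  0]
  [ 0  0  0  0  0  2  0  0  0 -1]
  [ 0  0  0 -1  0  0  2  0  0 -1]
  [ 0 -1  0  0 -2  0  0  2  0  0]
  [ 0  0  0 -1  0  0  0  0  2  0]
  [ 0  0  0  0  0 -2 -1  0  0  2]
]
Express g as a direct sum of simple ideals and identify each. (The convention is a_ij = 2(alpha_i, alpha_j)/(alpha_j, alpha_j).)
B5 ⊕ B5

The diagram associated to this matrix has two connected components: the simple roots {alpha_1, alpha_2, alpha_3, alpha_5, alpha_8} form a chain of 5 nodes with a double edge at one end; the terminal node there is the unique short simple root (B_5), and {alpha_4, alpha_6, alpha_7, alpha_9, alpha_10} form a chain of 5 nodes with a double edge at one end; the terminal node there is the unique short simple root (B_5). A semisimple Lie algebra decomposes uniquely as the direct sum of simple ideals, one per connected component of its Dynkin diagram, so g ≅ B_5 ⊕ B_5 (dimension 55 + 55 = 110).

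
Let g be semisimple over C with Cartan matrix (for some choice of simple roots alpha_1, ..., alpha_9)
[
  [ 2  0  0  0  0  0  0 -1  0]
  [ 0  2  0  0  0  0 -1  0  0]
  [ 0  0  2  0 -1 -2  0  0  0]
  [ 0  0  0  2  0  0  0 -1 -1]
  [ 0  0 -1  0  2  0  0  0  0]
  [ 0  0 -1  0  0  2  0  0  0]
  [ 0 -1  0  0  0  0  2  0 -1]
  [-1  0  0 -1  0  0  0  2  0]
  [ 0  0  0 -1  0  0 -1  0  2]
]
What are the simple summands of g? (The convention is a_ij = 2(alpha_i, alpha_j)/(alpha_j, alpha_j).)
The diagram associated to this matrix has two connected components: the simple roots {alpha_1, alpha_2, alpha_4, alpha_7, alpha_8, alpha_9} form a chain of 6 nodes with single edges (A_6), and {alpha_3, alpha_5, alpha_6} form a chain of 3 nodes with a double edge at one end; the terminal node there is the unique short simple root (B_3). A semisimple Lie algebra decomposes uniquely as the direct sum of simple ideals, one per connected component of its Dynkin diagram, so g ≅ A_6 ⊕ B_3 (dimension 48 + 21 = 69).

A_6 ⊕ B_3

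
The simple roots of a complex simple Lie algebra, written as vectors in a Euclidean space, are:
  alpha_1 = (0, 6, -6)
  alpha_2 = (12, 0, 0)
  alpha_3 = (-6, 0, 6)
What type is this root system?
C_3

Compute the Cartan integers a_ij = 2(alpha_i, alpha_j)/(alpha_j, alpha_j); the resulting 3x3 Cartan matrix is
[[2, 0, -1], [0, 2, -2], [-1, -1, 2]].
The roots have two lengths (squared-length ratio 2:1); the short ones are alpha_{1,3}. The associated Dynkin diagram is a chain of 3 nodes with a double edge at one end; the terminal node there is the unique long simple root (C_3), so the type is C_3 (the algebra sp(6)).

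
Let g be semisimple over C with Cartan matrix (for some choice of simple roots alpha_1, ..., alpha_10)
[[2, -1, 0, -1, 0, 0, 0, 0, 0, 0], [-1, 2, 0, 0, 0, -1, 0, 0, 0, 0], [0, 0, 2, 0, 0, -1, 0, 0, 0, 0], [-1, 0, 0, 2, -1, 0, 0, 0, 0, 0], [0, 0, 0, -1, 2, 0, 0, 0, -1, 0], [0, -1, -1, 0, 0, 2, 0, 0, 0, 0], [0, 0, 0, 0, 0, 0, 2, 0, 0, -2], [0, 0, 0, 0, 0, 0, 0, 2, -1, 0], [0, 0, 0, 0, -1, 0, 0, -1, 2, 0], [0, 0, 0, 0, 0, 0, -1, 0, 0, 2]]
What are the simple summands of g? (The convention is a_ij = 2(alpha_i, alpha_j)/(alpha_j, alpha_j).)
The diagram associated to this matrix has two connected components: the simple roots {alpha_1, alpha_2, alpha_3, alpha_4, alpha_5, alpha_6, alpha_8, alpha_9} form a chain of 8 nodes with single edges (A_8), and {alpha_7, alpha_10} form a chain of 2 nodes with a double edge at one end; the terminal node there is the unique short simple root (B_2). A semisimple Lie algebra decomposes uniquely as the direct sum of simple ideals, one per connected component of its Dynkin diagram, so g ≅ A_8 ⊕ B_2 (dimension 80 + 10 = 90).

A8 ⊕ B2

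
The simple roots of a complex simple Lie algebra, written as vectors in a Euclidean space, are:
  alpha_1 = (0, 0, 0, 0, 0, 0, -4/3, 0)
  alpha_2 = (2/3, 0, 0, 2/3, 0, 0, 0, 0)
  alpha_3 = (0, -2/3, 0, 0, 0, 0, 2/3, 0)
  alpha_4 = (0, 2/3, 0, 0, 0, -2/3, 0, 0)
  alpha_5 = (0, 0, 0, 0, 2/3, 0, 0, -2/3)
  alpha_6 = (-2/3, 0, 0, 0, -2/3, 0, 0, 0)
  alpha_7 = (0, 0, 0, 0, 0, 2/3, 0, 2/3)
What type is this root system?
Compute the Cartan integers a_ij = 2(alpha_i, alpha_j)/(alpha_j, alpha_j); the resulting 7x7 Cartan matrix is
[[2, 0, -2, 0, 0, 0, 0], [0, 2, 0, 0, 0, -1, 0], [-1, 0, 2, -1, 0, 0, 0], [0, 0, -1, 2, 0, 0, -1], [0, 0, 0, 0, 2, -1, -1], [0, -1, 0, 0, -1, 2, 0], [0, 0, 0, -1, -1, 0, 2]].
The roots have two lengths (squared-length ratio 2:1); the short ones are alpha_{2,3,4,5,6,7}. The associated Dynkin diagram is a chain of 7 nodes with a double edge at one end; the terminal node there is the unique long simple root (C_7), so the type is C_7 (the algebra sp(14)).

C_7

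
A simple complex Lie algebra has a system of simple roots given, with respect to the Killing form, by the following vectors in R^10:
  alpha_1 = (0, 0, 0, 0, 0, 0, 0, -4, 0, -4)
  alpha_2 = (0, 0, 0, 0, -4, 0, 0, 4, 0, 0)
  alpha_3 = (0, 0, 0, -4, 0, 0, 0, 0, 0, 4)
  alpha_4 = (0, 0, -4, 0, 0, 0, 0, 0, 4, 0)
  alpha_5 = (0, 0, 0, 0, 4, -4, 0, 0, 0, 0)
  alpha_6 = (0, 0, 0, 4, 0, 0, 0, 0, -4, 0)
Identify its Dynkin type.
Compute the Cartan integers a_ij = 2(alpha_i, alpha_j)/(alpha_j, alpha_j); the resulting 6x6 Cartan matrix is
[[2, -1, -1, 0, 0, 0], [-1, 2, 0, 0, -1, 0], [-1, 0, 2, 0, 0, -1], [0, 0, 0, 2, 0, -1], [0, -1, 0, 0, 2, 0], [0, 0, -1, -1, 0, 2]].
All simple roots have the same length, so the diagram is simply laced. The associated Dynkin diagram is a chain of 6 nodes with single edges (A_6), so the type is A_6 (the algebra sl(7)).

A_6 (sl(7))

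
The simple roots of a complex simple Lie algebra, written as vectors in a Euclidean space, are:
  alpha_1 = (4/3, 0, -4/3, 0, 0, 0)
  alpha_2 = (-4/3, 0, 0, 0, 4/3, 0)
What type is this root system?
A_2

Compute the Cartan integers a_ij = 2(alpha_i, alpha_j)/(alpha_j, alpha_j); the resulting 2x2 Cartan matrix is
[[2, -1], [-1, 2]].
All simple roots have the same length, so the diagram is simply laced. The associated Dynkin diagram is a chain of 2 nodes with single edges (A_2), so the type is A_2 (the algebra sl(3)).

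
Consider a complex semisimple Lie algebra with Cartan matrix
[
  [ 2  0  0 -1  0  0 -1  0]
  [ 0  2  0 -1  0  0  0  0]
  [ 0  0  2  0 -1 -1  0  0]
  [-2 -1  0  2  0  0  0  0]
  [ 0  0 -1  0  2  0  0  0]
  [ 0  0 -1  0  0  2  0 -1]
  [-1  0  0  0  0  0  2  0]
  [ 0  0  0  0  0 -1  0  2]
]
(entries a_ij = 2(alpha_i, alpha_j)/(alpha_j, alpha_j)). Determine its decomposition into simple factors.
A4 ⊕ F4

The diagram associated to this matrix has two connected components: the simple roots {alpha_3, alpha_5, alpha_6, alpha_8} form a chain of 4 nodes with single edges (A_4), and {alpha_1, alpha_2, alpha_4, alpha_7} form a chain of 4 nodes with a double edge between the middle two (F_4). A semisimple Lie algebra decomposes uniquely as the direct sum of simple ideals, one per connected component of its Dynkin diagram, so g ≅ A_4 ⊕ F_4 (dimension 24 + 52 = 76).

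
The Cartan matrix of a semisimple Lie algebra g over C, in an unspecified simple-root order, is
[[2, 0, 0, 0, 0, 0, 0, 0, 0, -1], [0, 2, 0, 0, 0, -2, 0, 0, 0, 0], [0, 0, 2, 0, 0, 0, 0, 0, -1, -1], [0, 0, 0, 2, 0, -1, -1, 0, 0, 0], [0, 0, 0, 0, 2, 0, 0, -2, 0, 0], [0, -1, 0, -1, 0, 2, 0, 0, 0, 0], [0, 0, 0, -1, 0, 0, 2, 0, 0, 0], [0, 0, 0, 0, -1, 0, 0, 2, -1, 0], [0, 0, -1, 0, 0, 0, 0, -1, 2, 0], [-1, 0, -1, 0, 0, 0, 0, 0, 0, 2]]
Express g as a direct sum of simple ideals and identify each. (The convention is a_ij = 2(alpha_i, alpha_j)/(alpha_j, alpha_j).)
C_4 ⊕ C_6

The diagram associated to this matrix has two connected components: the simple roots {alpha_2, alpha_4, alpha_6, alpha_7} form a chain of 4 nodes with a double edge at one end; the terminal node there is the unique long simple root (C_4), and {alpha_1, alpha_3, alpha_5, alpha_8, alpha_9, alpha_10} form a chain of 6 nodes with a double edge at one end; the terminal node there is the unique long simple root (C_6). A semisimple Lie algebra decomposes uniquely as the direct sum of simple ideals, one per connected component of its Dynkin diagram, so g ≅ C_4 ⊕ C_6 (dimension 36 + 78 = 114).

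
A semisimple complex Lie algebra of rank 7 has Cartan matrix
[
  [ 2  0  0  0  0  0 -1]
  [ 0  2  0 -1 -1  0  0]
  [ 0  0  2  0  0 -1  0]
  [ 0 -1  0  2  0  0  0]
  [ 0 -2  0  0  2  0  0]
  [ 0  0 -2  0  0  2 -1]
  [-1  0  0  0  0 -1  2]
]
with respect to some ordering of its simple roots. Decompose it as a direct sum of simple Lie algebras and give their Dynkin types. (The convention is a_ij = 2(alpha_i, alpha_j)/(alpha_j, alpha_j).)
B4 + C3

The diagram associated to this matrix has two connected components: the simple roots {alpha_1, alpha_3, alpha_6, alpha_7} form a chain of 4 nodes with a double edge at one end; the terminal node there is the unique short simple root (B_4), and {alpha_2, alpha_4, alpha_5} form a chain of 3 nodes with a double edge at one end; the terminal node there is the unique long simple root (C_3). A semisimple Lie algebra decomposes uniquely as the direct sum of simple ideals, one per connected component of its Dynkin diagram, so g ≅ B_4 ⊕ C_3 (dimension 36 + 21 = 57).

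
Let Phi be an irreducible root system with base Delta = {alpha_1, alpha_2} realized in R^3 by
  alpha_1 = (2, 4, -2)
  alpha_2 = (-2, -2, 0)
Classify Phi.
G2

Compute the Cartan integers a_ij = 2(alpha_i, alpha_j)/(alpha_j, alpha_j); the resulting 2x2 Cartan matrix is
[[2, -3], [-1, 2]].
The roots have two lengths (squared-length ratio 3:1); the short ones are alpha_{2}. The associated Dynkin diagram is two nodes joined by a triple edge (G_2), so the type is G_2.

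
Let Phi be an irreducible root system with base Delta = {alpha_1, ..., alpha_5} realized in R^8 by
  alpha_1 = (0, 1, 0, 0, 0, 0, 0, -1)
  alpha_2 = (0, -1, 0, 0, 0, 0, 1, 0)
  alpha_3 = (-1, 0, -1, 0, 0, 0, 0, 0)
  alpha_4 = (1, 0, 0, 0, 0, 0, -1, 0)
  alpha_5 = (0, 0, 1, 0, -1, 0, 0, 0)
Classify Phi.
A_5 (sl(6))

Compute the Cartan integers a_ij = 2(alpha_i, alpha_j)/(alpha_j, alpha_j); the resulting 5x5 Cartan matrix is
[[2, -1, 0, 0, 0], [-1, 2, 0, -1, 0], [0, 0, 2, -1, -1], [0, -1, -1, 2, 0], [0, 0, -1, 0, 2]].
All simple roots have the same length, so the diagram is simply laced. The associated Dynkin diagram is a chain of 5 nodes with single edges (A_5), so the type is A_5 (the algebra sl(6)).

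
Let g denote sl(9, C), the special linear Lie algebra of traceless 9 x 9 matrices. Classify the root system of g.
A8

This is sl(9), which has dimension 9^2 - 1 = 80 and rank 9 - 1 = 8 (a Cartan subalgebra is the diagonal traceless matrices). In the classification of classical Lie algebras, the special linear algebra sl(n+1) has type A_n; here n = 8, so the Dynkin diagram is a chain of 8 nodes with single edges (A_8). Hence the type is A_8.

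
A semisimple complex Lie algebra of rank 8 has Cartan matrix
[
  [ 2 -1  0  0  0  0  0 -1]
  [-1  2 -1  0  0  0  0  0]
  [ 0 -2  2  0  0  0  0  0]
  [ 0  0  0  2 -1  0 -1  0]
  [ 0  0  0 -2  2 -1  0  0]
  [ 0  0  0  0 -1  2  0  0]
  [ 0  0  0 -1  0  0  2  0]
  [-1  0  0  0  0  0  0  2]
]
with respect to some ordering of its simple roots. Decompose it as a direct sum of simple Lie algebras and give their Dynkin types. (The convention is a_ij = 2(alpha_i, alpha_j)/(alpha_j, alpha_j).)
The diagram associated to this matrix has two connected components: the simple roots {alpha_1, alpha_2, alpha_3, alpha_8} form a chain of 4 nodes with a double edge at one end; the terminal node there is the unique long simple root (C_4), and {alpha_4, alpha_5, alpha_6, alpha_7} form a chain of 4 nodes with a double edge between the middle two (F_4). A semisimple Lie algebra decomposes uniquely as the direct sum of simple ideals, one per connected component of its Dynkin diagram, so g ≅ C_4 ⊕ F_4 (dimension 36 + 52 = 88).

C4 ⊕ F4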